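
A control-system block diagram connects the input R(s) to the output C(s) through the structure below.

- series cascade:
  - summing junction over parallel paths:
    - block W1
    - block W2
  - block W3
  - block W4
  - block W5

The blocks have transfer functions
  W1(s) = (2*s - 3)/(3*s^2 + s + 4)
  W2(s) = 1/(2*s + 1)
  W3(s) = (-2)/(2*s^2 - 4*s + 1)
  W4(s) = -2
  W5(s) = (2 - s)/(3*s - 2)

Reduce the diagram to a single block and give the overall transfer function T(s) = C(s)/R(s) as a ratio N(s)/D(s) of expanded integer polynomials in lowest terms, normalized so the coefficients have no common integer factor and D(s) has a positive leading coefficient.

Reducing step by step:

1. add W1, W2 (parallel) gives (7*s^2 - 3*s + 1)/(6*s^3 + 5*s^2 + 9*s + 4)
2. combine (W1+W2), W3, W4, W5 in series; the result is T(s) itself (integer coefficients, no common factor, positive leading denominator coefficient)

Answer: (-28*s^3 + 68*s^2 - 28*s + 8)/(36*s^6 - 66*s^5 + 40*s^4 - 77*s^3 + 25*s^2 + 26*s - 8)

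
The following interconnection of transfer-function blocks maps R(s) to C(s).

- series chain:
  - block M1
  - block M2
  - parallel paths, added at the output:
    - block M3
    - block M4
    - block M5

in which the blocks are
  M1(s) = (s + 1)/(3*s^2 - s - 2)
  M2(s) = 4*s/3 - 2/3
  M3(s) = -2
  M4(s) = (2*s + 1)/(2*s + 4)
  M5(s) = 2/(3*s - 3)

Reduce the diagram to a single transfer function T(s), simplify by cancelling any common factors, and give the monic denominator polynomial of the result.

The answer is s^4 + 2*s^3/3 - 3*s^2 + 4/3.

Reasoning:
Step 1 - add M3, M4, M5 (parallel); result (-6*s^2 - 11*s + 29)/(6*s^2 + 6*s - 12)
Step 2 - multiply M1, M2, (M3+M4+M5) (series); result (-12*s^4 - 28*s^3 + 53*s^2 + 40*s - 29)/(27*s^4 + 18*s^3 - 81*s^2 + 36)
T(s) is the step-2 result (common factors already cancelled). Leading coefficient of the denominator: 27. Divide through by 27 for the monic polynomial.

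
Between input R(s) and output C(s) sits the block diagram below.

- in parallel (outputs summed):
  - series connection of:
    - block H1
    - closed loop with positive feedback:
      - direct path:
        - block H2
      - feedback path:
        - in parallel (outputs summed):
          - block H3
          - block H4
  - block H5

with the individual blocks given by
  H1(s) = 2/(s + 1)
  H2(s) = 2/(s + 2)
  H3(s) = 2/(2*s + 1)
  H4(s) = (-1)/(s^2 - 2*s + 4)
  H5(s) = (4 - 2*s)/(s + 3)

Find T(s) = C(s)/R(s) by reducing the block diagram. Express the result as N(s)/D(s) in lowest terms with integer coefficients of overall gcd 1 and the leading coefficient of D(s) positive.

First reduce the diagram to T(s).

Step 1: parallel reduction of H3, H4 gives (2*s^2 - 6*s + 7)/(2*s^3 - 3*s^2 + 6*s + 4)
Step 2: apply the feedback formula to H2, (H3+H4) gives (4*s^3 - 6*s^2 + 12*s + 8)/(2*s^4 + s^3 - 4*s^2 + 28*s - 6)
Step 3: cascade H1, [H2/(1-H2*(H3+H4))] gives (8*s^3 - 12*s^2 + 24*s + 16)/(2*s^5 + 3*s^4 - 3*s^3 + 24*s^2 + 22*s - 6)
Step 4: combine (H1*[H2/(1-H2*(H3+H4))]), H5 in parallel, which is the overall transfer function T(s) = C(s)/R(s) in lowest terms

Answer: (-4*s^6 + 2*s^5 + 26*s^4 - 48*s^3 + 40*s^2 + 188*s + 24)/(2*s^6 + 9*s^5 + 6*s^4 + 15*s^3 + 94*s^2 + 60*s - 18)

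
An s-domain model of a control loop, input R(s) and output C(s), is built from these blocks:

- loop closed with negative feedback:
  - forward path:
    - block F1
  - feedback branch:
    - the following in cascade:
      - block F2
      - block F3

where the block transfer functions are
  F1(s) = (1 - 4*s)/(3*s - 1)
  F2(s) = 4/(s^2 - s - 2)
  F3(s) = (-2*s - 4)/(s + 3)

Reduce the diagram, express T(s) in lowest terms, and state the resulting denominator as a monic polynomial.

Reducing step by step:

Step 1. reduce the series chain F2, F3 gives (-8*s - 16)/(s^3 + 2*s^2 - 5*s - 6)
Step 2. apply the feedback formula to F1, (F2*F3) gives (-4*s^4 - 7*s^3 + 22*s^2 + 19*s - 6)/(3*s^4 + 5*s^3 + 15*s^2 + 43*s - 10)
The result of step 2 is T(s) in lowest terms. Its denominator has leading coefficient 3; dividing the denominator through by 3 makes it monic.

Answer: s^4 + 5*s^3/3 + 5*s^2 + 43*s/3 - 10/3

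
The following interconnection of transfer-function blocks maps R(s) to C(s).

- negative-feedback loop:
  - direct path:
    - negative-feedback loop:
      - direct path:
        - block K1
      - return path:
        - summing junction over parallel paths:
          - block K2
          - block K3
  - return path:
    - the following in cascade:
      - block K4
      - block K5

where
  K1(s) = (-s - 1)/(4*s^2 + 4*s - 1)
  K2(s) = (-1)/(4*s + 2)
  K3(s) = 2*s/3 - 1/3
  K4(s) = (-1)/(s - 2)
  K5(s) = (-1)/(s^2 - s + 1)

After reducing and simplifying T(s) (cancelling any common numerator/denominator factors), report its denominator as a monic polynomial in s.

1. parallel reduction of K2, K3: (8*s^2 - 5)/(12*s + 6)
2. reduce the feedback loop with forward K1 and return (K2+K3): (-12*s^2 - 18*s - 6)/(40*s^3 + 64*s^2 + 17*s - 1)
3. series reduction of K4, K5: 1/(s^3 - 3*s^2 + 3*s - 2)
4. feedback reduction of [K1/(1+K1*(K2+K3))], (K4*K5): (-12*s^5 + 18*s^4 + 12*s^3 - 12*s^2 + 18*s + 12)/(40*s^6 - 56*s^5 - 55*s^4 + 60*s^3 - 86*s^2 - 55*s - 4)
That last expression is T(s), already simplified. Scaling its denominator by 1/40 (the reciprocal of the leading coefficient) yields the monic denominator.

Final answer: s^6 - 7*s^5/5 - 11*s^4/8 + 3*s^3/2 - 43*s^2/20 - 11*s/8 - 1/10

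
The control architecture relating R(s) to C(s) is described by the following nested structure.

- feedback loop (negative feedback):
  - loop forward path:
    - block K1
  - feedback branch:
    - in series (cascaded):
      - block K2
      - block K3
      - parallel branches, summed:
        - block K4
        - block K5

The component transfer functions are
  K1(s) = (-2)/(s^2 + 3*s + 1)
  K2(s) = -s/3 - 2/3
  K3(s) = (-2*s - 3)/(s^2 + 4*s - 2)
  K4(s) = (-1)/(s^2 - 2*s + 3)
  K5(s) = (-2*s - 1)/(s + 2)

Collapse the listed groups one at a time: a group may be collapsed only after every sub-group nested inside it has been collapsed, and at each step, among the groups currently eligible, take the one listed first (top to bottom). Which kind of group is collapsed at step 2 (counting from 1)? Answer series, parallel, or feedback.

Answer: series

Working:
Step 1: add K4, K5 (parallel)
Step 2: cascade K2, K3, (K4+K5)
Step 3: apply the feedback formula to K1, (K2*K3*(K4+K5))
At step 2 the group reduced is series.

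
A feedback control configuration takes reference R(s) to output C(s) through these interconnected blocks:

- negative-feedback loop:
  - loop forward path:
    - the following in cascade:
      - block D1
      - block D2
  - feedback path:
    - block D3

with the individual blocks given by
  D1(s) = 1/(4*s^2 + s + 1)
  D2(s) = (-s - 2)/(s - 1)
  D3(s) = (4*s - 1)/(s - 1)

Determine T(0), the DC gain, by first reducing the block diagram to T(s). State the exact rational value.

The answer is 2/3.

Reasoning:
Step 1: combine D1, D2 in series; result (-s - 2)/(4*s^3 - 3*s^2 - 1)
Step 2: collapse the loop ((D1*D2) forward, D3 return); result (-s^2 - s + 2)/(4*s^4 - 7*s^3 - s^2 - 8*s + 3)
The step-2 result is T(s). Setting s = 0: T(0) = 2/3.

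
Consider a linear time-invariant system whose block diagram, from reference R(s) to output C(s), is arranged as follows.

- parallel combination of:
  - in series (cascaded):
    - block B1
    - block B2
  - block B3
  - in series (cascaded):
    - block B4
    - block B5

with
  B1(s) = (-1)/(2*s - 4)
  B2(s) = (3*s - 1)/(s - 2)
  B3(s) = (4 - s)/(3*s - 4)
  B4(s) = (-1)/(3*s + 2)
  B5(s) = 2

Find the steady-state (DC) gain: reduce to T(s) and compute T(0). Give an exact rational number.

First reduce the diagram to T(s).

1. multiply B1, B2 (series) gives (1 - 3*s)/(2*s^2 - 8*s + 8)
2. cascade B4, B5 gives (-2)/(3*s + 2)
3. reduce the parallel group (B1*B2), B3, (B4*B5) gives (-6*s^4 + 5*s^3 + 3*s^2 - 78*s + 120)/(18*s^4 - 84*s^3 + 104*s^2 + 16*s - 64)
Evaluating the step-3 result (the overall T(s)) at s = 0 gives T(0) = 120/(-64) = -15/8.

Answer: -15/8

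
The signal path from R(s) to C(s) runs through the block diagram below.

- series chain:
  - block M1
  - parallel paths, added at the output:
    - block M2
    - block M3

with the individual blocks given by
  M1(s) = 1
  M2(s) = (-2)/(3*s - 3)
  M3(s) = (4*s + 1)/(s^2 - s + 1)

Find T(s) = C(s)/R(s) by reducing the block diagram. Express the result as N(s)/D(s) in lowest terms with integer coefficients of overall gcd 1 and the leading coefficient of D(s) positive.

Step 1 - add M2, M3 (parallel) = (10*s^2 - 7*s - 5)/(3*s^3 - 6*s^2 + 6*s - 3)
Step 2 - cascade M1, (M2+M3), giving the overall T(s)

Therefore the answer is (10*s^2 - 7*s - 5)/(3*s^3 - 6*s^2 + 6*s - 3).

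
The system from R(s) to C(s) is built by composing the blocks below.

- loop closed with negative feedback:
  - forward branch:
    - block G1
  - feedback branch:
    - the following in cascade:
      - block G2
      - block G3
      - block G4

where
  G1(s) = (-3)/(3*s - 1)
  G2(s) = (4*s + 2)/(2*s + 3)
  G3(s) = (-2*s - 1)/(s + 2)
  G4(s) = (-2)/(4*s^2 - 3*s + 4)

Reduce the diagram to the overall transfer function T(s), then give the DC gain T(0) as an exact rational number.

Reducing step by step:

(1) series reduction of G2, G3, G4, giving (16*s^2 + 16*s + 4)/(8*s^4 + 22*s^3 + 11*s^2 + 10*s + 24)
(2) collapse the loop (G1 forward, (G2*G3*G4) return), giving (-24*s^4 - 66*s^3 - 33*s^2 - 30*s - 72)/(24*s^5 + 58*s^4 + 11*s^3 - 29*s^2 + 14*s - 36)
The step-2 result is T(s). Setting s = 0: T(0) = -72/(-36) = 2.

Answer: 2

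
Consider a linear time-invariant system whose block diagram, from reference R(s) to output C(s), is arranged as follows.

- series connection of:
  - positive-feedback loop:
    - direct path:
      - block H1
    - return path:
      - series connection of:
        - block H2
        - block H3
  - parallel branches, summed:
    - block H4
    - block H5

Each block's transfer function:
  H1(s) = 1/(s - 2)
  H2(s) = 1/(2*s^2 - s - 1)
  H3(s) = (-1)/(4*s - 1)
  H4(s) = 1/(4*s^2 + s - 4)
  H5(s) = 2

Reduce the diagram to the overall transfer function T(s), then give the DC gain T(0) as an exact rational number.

Step 1: series reduction of H2, H3: (-1)/(8*s^3 - 6*s^2 - 3*s + 1)
Step 2: reduce the feedback loop with forward H1 and return (H2*H3): (8*s^3 - 6*s^2 - 3*s + 1)/(8*s^4 - 22*s^3 + 9*s^2 + 7*s - 1)
Step 3: reduce the parallel group H4, H5: (8*s^2 + 2*s - 7)/(4*s^2 + s - 4)
Step 4: combine [H1/(1-H1*(H2*H3))], (H4+H5) in series: (64*s^5 - 32*s^4 - 92*s^3 + 44*s^2 + 23*s - 7)/(32*s^6 - 80*s^5 - 18*s^4 + 125*s^3 - 33*s^2 - 29*s + 4)
Step 4 gives the overall T(s). Then T(0) = -7/4.

Final answer: -7/4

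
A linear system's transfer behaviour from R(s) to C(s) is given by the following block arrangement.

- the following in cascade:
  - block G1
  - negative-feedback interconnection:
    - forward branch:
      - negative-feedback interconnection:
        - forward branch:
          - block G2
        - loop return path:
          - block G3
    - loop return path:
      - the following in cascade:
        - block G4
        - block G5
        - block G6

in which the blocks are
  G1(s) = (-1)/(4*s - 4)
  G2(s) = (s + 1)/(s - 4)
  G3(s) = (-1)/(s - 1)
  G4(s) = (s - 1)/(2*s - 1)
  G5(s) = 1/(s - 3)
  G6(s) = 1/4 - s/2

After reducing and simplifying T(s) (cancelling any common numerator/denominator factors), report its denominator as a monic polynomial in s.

Answer: s^3 - 35*s^2/3 + 85*s/3 - 37/3

Working:
Step 1: apply the feedback formula to G2, G3 = (s^2 - 1)/(s^2 - 6*s + 3)
Step 2: series reduction of G4, G5, G6 = (1 - s)/(4*s - 12)
Step 3: close the feedback loop around [G2/(1+G2*G3)], (G4*G5*G6) = (4*s^3 - 12*s^2 - 4*s + 12)/(3*s^3 - 35*s^2 + 85*s - 37)
Step 4: cascade G1, [[G2/(1+G2*G3)]/(1+[G2/(1+G2*G3)]*(G4*G5*G6))] = (-s^2 + 2*s + 3)/(3*s^3 - 35*s^2 + 85*s - 37)
Step 4 gives the fully reduced T(s), with no common factor left to cancel. The denominator's leading coefficient is 3, so divide each of its coefficients by 3 to get the monic form.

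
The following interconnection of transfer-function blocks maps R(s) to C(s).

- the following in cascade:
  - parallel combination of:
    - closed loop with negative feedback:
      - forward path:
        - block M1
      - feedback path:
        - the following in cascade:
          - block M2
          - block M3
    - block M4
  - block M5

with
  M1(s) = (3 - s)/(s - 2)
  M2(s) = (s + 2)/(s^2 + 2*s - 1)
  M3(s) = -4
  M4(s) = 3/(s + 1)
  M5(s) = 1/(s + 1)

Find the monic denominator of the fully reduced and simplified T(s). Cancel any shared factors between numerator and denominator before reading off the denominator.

Answer: s^5 + 6*s^4 - 36*s^2 - 53*s - 22

Working:
1. cascade M2, M3: (-4*s - 8)/(s^2 + 2*s - 1)
2. close the feedback loop around M1, (M2*M3): (-s^3 + s^2 + 7*s - 3)/(s^3 + 4*s^2 - 9*s - 22)
3. add [M1/(1+M1*(M2*M3))], M4 (parallel): (-s^4 + 3*s^3 + 20*s^2 - 23*s - 69)/(s^4 + 5*s^3 - 5*s^2 - 31*s - 22)
4. series reduction of ([M1/(1+M1*(M2*M3))]+M4), M5: (-s^4 + 3*s^3 + 20*s^2 - 23*s - 69)/(s^5 + 6*s^4 - 36*s^2 - 53*s - 22)
That last expression is T(s), already simplified, and its denominator is already monic.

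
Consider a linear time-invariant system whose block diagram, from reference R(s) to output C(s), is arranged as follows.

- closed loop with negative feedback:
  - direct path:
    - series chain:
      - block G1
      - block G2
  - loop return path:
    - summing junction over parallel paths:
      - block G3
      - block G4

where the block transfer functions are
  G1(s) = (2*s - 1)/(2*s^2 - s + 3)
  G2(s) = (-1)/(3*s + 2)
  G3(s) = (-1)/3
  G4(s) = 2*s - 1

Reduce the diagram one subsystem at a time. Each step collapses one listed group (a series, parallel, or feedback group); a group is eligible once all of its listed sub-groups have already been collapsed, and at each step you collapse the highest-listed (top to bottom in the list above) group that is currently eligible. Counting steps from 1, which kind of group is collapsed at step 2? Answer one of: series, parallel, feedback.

1. series reduction of G1, G2
2. parallel reduction of G3, G4
3. collapse the loop ((G1*G2) forward, (G3+G4) return)
At step 2 the group reduced is parallel.

Therefore the answer is parallel.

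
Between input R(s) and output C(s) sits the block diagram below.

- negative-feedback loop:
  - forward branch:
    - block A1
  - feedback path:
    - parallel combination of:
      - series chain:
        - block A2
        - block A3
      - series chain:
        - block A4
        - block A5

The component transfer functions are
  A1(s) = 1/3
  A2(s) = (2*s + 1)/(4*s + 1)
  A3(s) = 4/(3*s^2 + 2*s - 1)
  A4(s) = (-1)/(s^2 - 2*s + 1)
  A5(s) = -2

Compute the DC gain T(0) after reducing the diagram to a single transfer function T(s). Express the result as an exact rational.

1. cascade A2, A3 -> (8*s + 4)/(12*s^3 + 11*s^2 - 2*s - 1)
2. multiply A4, A5 (series) -> 2/(s^2 - 2*s + 1)
3. parallel reduction of (A2*A3), (A4*A5) -> (32*s^3 + 10*s^2 - 4*s + 2)/(12*s^5 - 13*s^4 - 12*s^3 + 14*s^2 - 1)
4. close the feedback loop around A1, ((A2*A3)+(A4*A5)) -> (12*s^5 - 13*s^4 - 12*s^3 + 14*s^2 - 1)/(36*s^5 - 39*s^4 - 4*s^3 + 52*s^2 - 4*s - 1)
The step-4 result is T(s). Setting s = 0: T(0) = -1/(-1) = 1.

Final answer: 1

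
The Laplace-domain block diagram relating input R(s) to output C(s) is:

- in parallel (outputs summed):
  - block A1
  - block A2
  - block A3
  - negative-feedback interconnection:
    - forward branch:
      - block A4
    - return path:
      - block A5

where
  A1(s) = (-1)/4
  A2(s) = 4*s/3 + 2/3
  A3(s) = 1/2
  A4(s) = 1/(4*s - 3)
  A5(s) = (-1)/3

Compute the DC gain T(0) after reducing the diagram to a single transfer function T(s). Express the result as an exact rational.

Reducing step by step:

1. feedback reduction of A4, A5: 3/(12*s - 10)
2. parallel reduction of A1, A2, A3, [A4/(1+A4*A5)]: (96*s^2 - 14*s - 37)/(72*s - 60)
The step-2 result is T(s). Setting s = 0: T(0) = -37/(-60) = 37/60.

Answer: 37/60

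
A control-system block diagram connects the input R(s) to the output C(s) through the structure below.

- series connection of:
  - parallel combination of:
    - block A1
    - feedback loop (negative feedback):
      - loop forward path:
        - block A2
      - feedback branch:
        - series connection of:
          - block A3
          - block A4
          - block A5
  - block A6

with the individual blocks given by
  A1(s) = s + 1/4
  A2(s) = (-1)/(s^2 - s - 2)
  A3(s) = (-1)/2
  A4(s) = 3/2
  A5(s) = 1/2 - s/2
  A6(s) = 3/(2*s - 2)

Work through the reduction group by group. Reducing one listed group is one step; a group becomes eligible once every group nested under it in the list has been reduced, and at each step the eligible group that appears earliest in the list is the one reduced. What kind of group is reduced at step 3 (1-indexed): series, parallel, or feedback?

Answer: parallel

Working:
(1) multiply A3, A4, A5 (series)
(2) feedback reduction of A2, (A3*A4*A5)
(3) reduce the parallel group A1, [A2/(1+A2*(A3*A4*A5))]
(4) series reduction of (A1+[A2/(1+A2*(A3*A4*A5))]), A6
At step 3 the group reduced is parallel.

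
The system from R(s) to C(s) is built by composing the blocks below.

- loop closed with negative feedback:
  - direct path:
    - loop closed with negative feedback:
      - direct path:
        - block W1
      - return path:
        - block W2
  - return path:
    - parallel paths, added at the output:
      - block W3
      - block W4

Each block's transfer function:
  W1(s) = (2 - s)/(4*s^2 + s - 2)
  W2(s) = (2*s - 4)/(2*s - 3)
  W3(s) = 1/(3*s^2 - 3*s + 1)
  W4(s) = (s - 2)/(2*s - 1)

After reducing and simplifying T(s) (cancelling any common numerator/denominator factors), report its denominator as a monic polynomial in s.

[1] reduce the feedback loop with forward W1 and return W2: (-2*s^2 + 7*s - 6)/(8*s^3 - 12*s^2 + s - 2)
[2] combine W3, W4 in parallel: (3*s^3 - 9*s^2 + 9*s - 3)/(6*s^3 - 9*s^2 + 5*s - 1)
[3] apply the feedback formula to [W1/(1+W1*W2)], (W3+W4): (-12*s^5 + 60*s^4 - 109*s^3 + 91*s^2 - 37*s + 6)/(48*s^6 - 150*s^5 + 193*s^4 - 188*s^3 + 158*s^2 - 86*s + 20)
T(s) is the step-3 result (common factors already cancelled). Leading coefficient of the denominator: 48. Divide through by 48 for the monic polynomial.

Final answer: s^6 - 25*s^5/8 + 193*s^4/48 - 47*s^3/12 + 79*s^2/24 - 43*s/24 + 5/12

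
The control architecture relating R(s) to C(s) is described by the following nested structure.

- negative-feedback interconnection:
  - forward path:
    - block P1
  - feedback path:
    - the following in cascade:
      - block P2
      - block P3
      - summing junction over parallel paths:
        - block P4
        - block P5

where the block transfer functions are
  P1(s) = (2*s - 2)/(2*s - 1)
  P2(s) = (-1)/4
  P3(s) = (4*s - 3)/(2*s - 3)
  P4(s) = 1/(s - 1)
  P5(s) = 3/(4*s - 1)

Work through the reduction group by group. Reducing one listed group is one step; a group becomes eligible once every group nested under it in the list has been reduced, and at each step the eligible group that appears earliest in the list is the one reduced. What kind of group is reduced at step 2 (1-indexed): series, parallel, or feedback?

[1] sum the parallel branches P4, P5
[2] combine P2, P3, (P4+P5) in series
[3] feedback reduction of P1, (P2*P3*(P4+P5))
Step 2 collapses a series group.

Hence the answer: series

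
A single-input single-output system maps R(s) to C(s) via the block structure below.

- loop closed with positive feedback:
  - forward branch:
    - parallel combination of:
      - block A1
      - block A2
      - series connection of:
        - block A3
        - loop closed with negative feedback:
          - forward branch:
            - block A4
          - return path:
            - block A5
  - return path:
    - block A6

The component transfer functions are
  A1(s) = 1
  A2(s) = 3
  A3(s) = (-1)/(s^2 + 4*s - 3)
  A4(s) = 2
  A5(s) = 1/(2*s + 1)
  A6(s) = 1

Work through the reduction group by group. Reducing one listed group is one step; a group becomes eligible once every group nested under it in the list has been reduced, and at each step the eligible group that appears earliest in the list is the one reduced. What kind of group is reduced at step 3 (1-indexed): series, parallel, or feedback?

The answer is parallel.

Reasoning:
Step 1: reduce the feedback loop with forward A4 and return A5
Step 2: cascade A3, [A4/(1+A4*A5)]
Step 3: sum the parallel branches A1, A2, (A3*[A4/(1+A4*A5)])
Step 4: collapse the loop ((A1+A2+(A3*[A4/(1+A4*A5)])) forward, A6 return)
Step 3: parallel.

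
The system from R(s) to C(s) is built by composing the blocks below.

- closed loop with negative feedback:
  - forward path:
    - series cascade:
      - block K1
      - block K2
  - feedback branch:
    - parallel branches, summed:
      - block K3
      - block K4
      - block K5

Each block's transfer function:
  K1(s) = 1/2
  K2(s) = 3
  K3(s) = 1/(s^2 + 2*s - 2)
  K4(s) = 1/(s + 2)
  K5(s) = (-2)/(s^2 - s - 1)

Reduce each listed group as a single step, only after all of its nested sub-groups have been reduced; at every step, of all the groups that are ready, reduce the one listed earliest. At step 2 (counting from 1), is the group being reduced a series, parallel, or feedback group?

Step 1 - cascade K1, K2
Step 2 - reduce the parallel group K3, K4, K5
Step 3 - apply the feedback formula to (K1*K2), (K3+K4+K5)
So the answer for step 2 is parallel.

Hence the answer: parallel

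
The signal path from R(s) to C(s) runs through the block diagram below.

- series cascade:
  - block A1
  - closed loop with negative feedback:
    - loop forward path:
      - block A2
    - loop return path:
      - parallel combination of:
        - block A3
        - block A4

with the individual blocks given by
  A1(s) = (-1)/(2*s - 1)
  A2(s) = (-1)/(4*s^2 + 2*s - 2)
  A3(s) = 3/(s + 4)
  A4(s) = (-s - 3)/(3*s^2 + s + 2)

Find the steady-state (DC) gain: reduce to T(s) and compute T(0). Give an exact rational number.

Step 1 - reduce the parallel group A3, A4 gives (8*s^2 - 4*s - 6)/(3*s^3 + 13*s^2 + 6*s + 8)
Step 2 - collapse the loop (A2 forward, (A3+A4) return) gives (-3*s^3 - 13*s^2 - 6*s - 8)/(12*s^5 + 58*s^4 + 44*s^3 + 10*s^2 + 8*s - 10)
Step 3 - multiply A1, [A2/(1+A2*(A3+A4))] (series) gives (3*s^3 + 13*s^2 + 6*s + 8)/(24*s^6 + 104*s^5 + 30*s^4 - 24*s^3 + 6*s^2 - 28*s + 10)
That last expression is T(s); at s = 0 only the constant terms survive, so T(0) = 8/10 = 4/5.

Final answer: 4/5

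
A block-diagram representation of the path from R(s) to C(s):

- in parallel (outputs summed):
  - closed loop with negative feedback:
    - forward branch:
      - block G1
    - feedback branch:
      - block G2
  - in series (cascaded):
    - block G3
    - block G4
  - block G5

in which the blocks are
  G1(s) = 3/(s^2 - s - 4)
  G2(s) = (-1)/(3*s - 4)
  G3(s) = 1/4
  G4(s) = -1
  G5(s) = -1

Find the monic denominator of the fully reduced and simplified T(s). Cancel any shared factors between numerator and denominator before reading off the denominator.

Answer: s^3 - 7*s^2/3 - 8*s/3 + 13/3

Working:
Step 1 - close the feedback loop around G1, G2: (9*s - 12)/(3*s^3 - 7*s^2 - 8*s + 13)
Step 2 - series reduction of G3, G4: (-1)/4
Step 3 - add [G1/(1+G1*G2)], (G3*G4), G5 (parallel): (-15*s^3 + 35*s^2 + 76*s - 113)/(12*s^3 - 28*s^2 - 32*s + 52)
The result of step 3 is T(s) in lowest terms. Its denominator has leading coefficient 12; dividing the denominator through by 12 makes it monic.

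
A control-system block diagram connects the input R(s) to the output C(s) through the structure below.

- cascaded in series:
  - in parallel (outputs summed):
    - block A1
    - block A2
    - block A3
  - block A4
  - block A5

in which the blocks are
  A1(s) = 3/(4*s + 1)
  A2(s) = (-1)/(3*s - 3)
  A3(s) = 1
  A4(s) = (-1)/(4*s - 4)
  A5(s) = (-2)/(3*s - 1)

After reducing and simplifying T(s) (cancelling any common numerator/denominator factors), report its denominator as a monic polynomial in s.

[1] parallel reduction of A1, A2, A3: (12*s^2 - 4*s - 13)/(12*s^2 - 9*s - 3)
[2] reduce the series chain (A1+A2+A3), A4, A5: (12*s^2 - 4*s - 13)/(72*s^4 - 150*s^3 + 78*s^2 + 6*s - 6)
T(s) is the step-2 result (common factors already cancelled). Leading coefficient of the denominator: 72. Divide through by 72 for the monic polynomial.

Final answer: s^4 - 25*s^3/12 + 13*s^2/12 + s/12 - 1/12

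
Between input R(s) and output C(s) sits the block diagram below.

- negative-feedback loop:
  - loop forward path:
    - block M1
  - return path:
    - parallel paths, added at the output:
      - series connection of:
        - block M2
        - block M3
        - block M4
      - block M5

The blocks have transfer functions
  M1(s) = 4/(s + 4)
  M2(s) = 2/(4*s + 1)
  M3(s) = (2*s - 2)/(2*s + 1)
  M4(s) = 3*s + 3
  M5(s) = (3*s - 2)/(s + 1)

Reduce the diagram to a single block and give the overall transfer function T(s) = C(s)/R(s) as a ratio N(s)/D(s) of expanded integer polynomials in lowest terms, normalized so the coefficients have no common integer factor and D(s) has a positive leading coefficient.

Step 1: cascade M2, M3, M4 = (12*s^2 - 12)/(8*s^2 + 6*s + 1)
Step 2: combine (M2*M3*M4), M5 in parallel = (36*s^3 + 14*s^2 - 21*s - 14)/(8*s^3 + 14*s^2 + 7*s + 1)
Step 3: collapse the loop (M1 forward, ((M2*M3*M4)+M5) return), which is the overall transfer function T(s) = C(s)/R(s) in lowest terms

Final answer: (32*s^3 + 56*s^2 + 28*s + 4)/(8*s^4 + 190*s^3 + 119*s^2 - 55*s - 52)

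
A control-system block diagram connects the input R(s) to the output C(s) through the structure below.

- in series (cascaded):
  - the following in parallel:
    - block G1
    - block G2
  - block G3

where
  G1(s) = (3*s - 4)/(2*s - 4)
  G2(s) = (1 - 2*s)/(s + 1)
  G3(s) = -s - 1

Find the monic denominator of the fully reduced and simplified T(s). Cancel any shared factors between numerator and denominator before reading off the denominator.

1. combine G1, G2 in parallel: (-s^2 + 9*s - 8)/(2*s^2 - 2*s - 4)
2. cascade (G1+G2), G3: (s^2 - 9*s + 8)/(2*s - 4)
That last expression is T(s), already simplified. Scaling its denominator by 1/2 (the reciprocal of the leading coefficient) yields the monic denominator.

Therefore the answer is s - 2.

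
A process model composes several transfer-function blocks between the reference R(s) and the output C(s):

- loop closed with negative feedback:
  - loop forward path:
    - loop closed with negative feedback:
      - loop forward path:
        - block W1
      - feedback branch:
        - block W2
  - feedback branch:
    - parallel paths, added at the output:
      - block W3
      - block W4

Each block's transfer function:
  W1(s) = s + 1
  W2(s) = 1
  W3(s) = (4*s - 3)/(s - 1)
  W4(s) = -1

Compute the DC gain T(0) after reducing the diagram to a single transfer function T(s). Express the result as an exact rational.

The answer is 1/4.

Reasoning:
Step 1: apply the feedback formula to W1, W2 gives (s + 1)/(s + 2)
Step 2: reduce the parallel group W3, W4 gives (3*s - 2)/(s - 1)
Step 3: collapse the loop ([W1/(1+W1*W2)] forward, (W3+W4) return) gives (s^2 - 1)/(4*s^2 + 2*s - 4)
Step 3 gives the overall T(s). Then T(0) = -1/(-4) = 1/4.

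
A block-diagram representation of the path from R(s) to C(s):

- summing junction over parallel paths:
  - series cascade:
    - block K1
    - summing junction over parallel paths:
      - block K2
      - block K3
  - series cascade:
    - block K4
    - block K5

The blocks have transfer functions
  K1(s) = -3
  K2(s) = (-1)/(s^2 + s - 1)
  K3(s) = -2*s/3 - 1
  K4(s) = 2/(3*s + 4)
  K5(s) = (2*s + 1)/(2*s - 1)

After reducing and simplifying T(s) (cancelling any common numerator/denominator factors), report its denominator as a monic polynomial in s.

Answer: s^4 + 11*s^3/6 - 5*s^2/6 - 3*s/2 + 2/3

Working:
1. parallel reduction of K2, K3, giving (-2*s^3 - 5*s^2 - s)/(3*s^2 + 3*s - 3)
2. cascade K1, (K2+K3), giving (2*s^3 + 5*s^2 + s)/(s^2 + s - 1)
3. cascade K4, K5, giving (4*s + 2)/(6*s^2 + 5*s - 4)
4. combine (K1*(K2+K3)), (K4*K5) in parallel, giving (12*s^5 + 40*s^4 + 27*s^3 - 9*s^2 - 6*s - 2)/(6*s^4 + 11*s^3 - 5*s^2 - 9*s + 4)
T(s) is the step-4 result (common factors already cancelled). Leading coefficient of the denominator: 6. Divide through by 6 for the monic polynomial.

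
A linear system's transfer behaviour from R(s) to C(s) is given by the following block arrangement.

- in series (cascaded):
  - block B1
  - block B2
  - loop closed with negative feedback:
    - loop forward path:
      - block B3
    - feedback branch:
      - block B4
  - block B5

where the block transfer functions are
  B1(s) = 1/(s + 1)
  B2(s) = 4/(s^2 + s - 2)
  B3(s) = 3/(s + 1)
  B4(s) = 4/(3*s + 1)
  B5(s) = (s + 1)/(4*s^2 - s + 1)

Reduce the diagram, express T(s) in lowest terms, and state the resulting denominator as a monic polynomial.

Step 1 - apply the feedback formula to B3, B4 -> (9*s + 3)/(3*s^2 + 4*s + 13)
Step 2 - cascade B1, B2, [B3/(1+B3*B4)], B5 -> (36*s + 12)/(12*s^6 + 25*s^5 + 40*s^4 + 16*s^3 - 98*s^2 + 31*s - 26)
T(s) is the step-2 result (common factors already cancelled). Leading coefficient of the denominator: 12. Divide through by 12 for the monic polynomial.

Hence the answer: s^6 + 25*s^5/12 + 10*s^4/3 + 4*s^3/3 - 49*s^2/6 + 31*s/12 - 13/6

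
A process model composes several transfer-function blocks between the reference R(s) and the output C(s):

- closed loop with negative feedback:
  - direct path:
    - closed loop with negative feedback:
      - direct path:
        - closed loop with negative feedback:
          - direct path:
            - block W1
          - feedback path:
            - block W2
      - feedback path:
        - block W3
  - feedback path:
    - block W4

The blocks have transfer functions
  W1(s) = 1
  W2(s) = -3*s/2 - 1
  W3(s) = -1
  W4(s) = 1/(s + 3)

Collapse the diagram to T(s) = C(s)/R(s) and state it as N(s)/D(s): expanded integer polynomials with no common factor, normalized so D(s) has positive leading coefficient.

Step 1: apply the feedback formula to W1, W2 = (-2)/(3*s)
Step 2: feedback reduction of [W1/(1+W1*W2)], W3 = (-2)/(3*s + 2)
Step 3: collapse the loop ([[W1/(1+W1*W2)]/(1+[W1/(1+W1*W2)]*W3)] forward, W4 return): this yields T(s), and no further normalization is needed

Final answer: (-2*s - 6)/(3*s^2 + 11*s + 4)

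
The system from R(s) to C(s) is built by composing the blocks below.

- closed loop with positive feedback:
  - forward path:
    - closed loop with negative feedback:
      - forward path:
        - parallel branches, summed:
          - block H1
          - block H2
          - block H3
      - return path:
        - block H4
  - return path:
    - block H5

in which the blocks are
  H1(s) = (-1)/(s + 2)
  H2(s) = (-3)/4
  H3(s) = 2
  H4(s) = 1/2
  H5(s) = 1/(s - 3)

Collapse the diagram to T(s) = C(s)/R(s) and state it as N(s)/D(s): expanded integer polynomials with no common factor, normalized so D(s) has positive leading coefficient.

First reduce the diagram to T(s).

[1] reduce the parallel group H1, H2, H3 -> (5*s + 6)/(4*s + 8)
[2] collapse the loop ((H1+H2+H3) forward, H4 return) -> (10*s + 12)/(13*s + 22)
[3] apply the feedback formula to [(H1+H2+H3)/(1+(H1+H2+H3)*H4)], H5 - this is the overall T(s), already in the required normalized form

Answer: (10*s^2 - 18*s - 36)/(13*s^2 - 27*s - 78)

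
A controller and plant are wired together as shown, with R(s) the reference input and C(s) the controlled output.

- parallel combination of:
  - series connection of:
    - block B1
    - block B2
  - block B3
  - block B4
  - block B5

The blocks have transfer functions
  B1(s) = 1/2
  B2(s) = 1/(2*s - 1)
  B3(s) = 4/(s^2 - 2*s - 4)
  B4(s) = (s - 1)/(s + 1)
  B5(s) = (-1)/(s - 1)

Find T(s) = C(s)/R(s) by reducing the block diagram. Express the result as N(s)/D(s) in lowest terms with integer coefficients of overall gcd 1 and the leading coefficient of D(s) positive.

First reduce the diagram to T(s).

(1) series reduction of B1, B2, giving 1/(4*s - 2)
(2) sum the parallel branches (B1*B2), B3, B4, B5; the result is T(s) itself (integer coefficients, no common factor, positive leading denominator coefficient)

Answer: (4*s^5 - 21*s^4 + 32*s^3 + 31*s^2 - 38*s + 12)/(4*s^5 - 10*s^4 - 16*s^3 + 18*s^2 + 12*s - 8)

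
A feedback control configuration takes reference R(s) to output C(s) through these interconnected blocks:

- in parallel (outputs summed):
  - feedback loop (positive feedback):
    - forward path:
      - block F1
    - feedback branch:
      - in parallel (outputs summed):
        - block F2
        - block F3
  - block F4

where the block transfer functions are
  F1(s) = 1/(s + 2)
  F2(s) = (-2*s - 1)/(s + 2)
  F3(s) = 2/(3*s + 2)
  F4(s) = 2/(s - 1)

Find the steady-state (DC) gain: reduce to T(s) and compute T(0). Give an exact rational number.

First reduce the diagram to T(s).

Step 1. parallel reduction of F2, F3; result (-6*s^2 - 5*s + 2)/(3*s^2 + 8*s + 4)
Step 2. apply the feedback formula to F1, (F2+F3); result (3*s^2 + 8*s + 4)/(3*s^3 + 20*s^2 + 25*s + 6)
Step 3. sum the parallel branches [F1/(1-F1*(F2+F3))], F4; result (9*s^3 + 45*s^2 + 46*s + 8)/(3*s^4 + 17*s^3 + 5*s^2 - 19*s - 6)
DC gain: substitute s = 0 into T(s) from step 3: T(0) = 8/(-6) = -4/3.

Answer: -4/3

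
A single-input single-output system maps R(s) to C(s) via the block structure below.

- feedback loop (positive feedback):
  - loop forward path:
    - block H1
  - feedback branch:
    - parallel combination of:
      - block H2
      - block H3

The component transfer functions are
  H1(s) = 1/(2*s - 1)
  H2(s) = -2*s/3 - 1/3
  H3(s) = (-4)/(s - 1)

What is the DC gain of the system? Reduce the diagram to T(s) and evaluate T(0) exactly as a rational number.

The answer is -3/14.

Reasoning:
Step 1: combine H2, H3 in parallel = (-2*s^2 + s - 11)/(3*s - 3)
Step 2: close the feedback loop around H1, (H2+H3) = (3*s - 3)/(8*s^2 - 10*s + 14)
DC gain: substitute s = 0 into T(s) from step 2: T(0) = -3/14.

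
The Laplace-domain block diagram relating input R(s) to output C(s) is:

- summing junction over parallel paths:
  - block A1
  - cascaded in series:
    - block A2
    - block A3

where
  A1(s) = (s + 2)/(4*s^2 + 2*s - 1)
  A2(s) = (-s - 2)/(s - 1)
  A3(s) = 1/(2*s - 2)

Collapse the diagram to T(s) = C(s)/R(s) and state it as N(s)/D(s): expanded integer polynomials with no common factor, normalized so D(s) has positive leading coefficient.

Step 1. series reduction of A2, A3 = (-s - 2)/(2*s^2 - 4*s + 2)
Step 2. sum the parallel branches A1, (A2*A3), giving the overall T(s)

Answer: (-2*s^3 - 10*s^2 - 9*s + 6)/(8*s^4 - 12*s^3 - 2*s^2 + 8*s - 2)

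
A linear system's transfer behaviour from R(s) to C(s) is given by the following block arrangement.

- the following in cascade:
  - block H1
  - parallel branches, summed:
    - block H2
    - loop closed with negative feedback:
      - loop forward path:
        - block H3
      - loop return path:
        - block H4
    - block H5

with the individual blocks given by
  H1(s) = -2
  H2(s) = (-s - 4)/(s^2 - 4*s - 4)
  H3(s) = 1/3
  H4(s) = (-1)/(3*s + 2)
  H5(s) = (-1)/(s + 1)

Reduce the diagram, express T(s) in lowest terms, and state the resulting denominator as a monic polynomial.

Reducing step by step:

Step 1 - feedback reduction of H3, H4: (3*s + 2)/(9*s + 5)
Step 2 - parallel reduction of H2, [H3/(1+H3*H4)], H5: (3*s^4 - 25*s^3 - 49*s^2 - 33*s - 8)/(9*s^4 - 22*s^3 - 87*s^2 - 76*s - 20)
Step 3 - multiply H1, (H2+[H3/(1+H3*H4)]+H5) (series): (-6*s^4 + 50*s^3 + 98*s^2 + 66*s + 16)/(9*s^4 - 22*s^3 - 87*s^2 - 76*s - 20)
Step 3 gives the fully reduced T(s), with no common factor left to cancel. The denominator's leading coefficient is 9, so divide each of its coefficients by 9 to get the monic form.

Answer: s^4 - 22*s^3/9 - 29*s^2/3 - 76*s/9 - 20/9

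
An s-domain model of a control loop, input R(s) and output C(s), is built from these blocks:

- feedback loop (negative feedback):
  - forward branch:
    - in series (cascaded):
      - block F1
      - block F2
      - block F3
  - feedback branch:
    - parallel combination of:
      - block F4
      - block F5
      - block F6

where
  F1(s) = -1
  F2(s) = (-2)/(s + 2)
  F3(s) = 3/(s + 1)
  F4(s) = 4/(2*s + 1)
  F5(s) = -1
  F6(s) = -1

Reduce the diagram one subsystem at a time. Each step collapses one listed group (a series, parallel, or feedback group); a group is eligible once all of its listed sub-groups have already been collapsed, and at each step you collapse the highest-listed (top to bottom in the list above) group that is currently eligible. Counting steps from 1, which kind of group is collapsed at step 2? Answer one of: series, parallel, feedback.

Answer: parallel

Working:
Step 1. reduce the series chain F1, F2, F3
Step 2. reduce the parallel group F4, F5, F6
Step 3. collapse the loop ((F1*F2*F3) forward, (F4+F5+F6) return)
Step 2: parallel.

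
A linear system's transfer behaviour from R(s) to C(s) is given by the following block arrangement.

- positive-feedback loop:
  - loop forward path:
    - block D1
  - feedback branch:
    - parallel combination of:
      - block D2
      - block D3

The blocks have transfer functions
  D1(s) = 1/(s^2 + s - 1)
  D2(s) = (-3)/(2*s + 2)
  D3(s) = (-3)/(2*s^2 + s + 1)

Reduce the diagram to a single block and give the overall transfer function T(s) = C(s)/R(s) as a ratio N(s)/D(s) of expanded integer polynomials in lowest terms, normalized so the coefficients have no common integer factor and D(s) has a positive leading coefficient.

First reduce the diagram to T(s).

(1) parallel reduction of D2, D3 -> (-6*s^2 - 9*s - 9)/(4*s^3 + 6*s^2 + 4*s + 2)
(2) apply the feedback formula to D1, (D2+D3), giving the overall T(s)

Answer: (4*s^3 + 6*s^2 + 4*s + 2)/(4*s^5 + 10*s^4 + 6*s^3 + 6*s^2 + 7*s + 7)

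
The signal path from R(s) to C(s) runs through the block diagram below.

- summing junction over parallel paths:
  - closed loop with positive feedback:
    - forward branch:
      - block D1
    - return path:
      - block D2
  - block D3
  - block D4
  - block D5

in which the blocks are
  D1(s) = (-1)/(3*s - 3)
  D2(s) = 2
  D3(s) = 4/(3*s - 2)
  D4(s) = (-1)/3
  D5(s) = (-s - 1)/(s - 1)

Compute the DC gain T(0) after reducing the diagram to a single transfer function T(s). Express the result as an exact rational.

The answer is -1/3.

Reasoning:
[1] feedback reduction of D1, D2, giving (-1)/(3*s - 1)
[2] reduce the parallel group [D1/(1-D1*D2)], D3, D4, D5, giving (-36*s^3 + 45*s^2 - 23*s + 2)/(27*s^3 - 54*s^2 + 33*s - 6)
That last expression is T(s); at s = 0 only the constant terms survive, so T(0) = 2/(-6) = -1/3.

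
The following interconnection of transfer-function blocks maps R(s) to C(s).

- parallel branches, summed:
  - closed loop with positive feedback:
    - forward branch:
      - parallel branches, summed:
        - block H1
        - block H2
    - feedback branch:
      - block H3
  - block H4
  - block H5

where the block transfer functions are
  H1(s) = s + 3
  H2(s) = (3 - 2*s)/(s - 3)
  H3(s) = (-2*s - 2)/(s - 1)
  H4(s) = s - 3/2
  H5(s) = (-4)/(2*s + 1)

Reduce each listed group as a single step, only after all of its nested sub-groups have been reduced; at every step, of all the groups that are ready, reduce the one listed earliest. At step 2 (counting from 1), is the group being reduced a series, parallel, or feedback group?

Reducing step by step:

Step 1: reduce the parallel group H1, H2
Step 2: reduce the feedback loop with forward (H1+H2) and return H3
Step 3: combine [(H1+H2)/(1-(H1+H2)*H3)], H4, H5 in parallel
Step 2: feedback.

Answer: feedback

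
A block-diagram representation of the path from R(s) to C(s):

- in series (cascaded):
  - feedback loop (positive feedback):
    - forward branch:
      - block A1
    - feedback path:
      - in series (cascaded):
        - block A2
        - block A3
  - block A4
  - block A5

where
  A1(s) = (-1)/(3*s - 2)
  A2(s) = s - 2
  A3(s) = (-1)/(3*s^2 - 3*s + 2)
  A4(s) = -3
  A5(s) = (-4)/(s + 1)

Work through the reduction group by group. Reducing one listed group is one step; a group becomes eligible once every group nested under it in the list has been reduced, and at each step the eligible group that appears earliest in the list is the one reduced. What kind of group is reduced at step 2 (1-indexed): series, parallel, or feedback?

The answer is feedback.

Reasoning:
1. combine A2, A3 in series
2. close the feedback loop around A1, (A2*A3)
3. combine [A1/(1-A1*(A2*A3))], A4, A5 in series
At step 2 the group reduced is feedback.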